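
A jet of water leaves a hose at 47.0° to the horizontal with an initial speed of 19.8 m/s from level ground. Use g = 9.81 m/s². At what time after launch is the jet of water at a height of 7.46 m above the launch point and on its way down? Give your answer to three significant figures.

2.29 s

v_y0 = 19.8 sin 47.0° = 14.48 m/s.
Set y = v_y0 t − ½ g t² = 7.46: 4.905 t² − 14.48 t + 7.46 = 0.
t = [14.48 ± √(209.7 − 146.4)] / 9.81 = (14.48 ± 7.956) / 9.81, giving t = 0.665 s or t = 2.29 s.
On the way down corresponds to the larger root: t = 2.29 s.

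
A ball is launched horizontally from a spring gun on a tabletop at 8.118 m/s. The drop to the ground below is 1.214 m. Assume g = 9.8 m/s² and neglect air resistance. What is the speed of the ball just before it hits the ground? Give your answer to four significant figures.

Fall time: t = √(2 × 1.214 / 9.8) = 0.49775 s.
At impact: v_x = 8.118 m/s (unchanged), v_y = g t = 9.8 × 0.49775 = 4.8780 m/s.
Speed = √(v_x² + v_y²) = √(65.902 + 23.795) = 9.471 m/s.

9.471 m/s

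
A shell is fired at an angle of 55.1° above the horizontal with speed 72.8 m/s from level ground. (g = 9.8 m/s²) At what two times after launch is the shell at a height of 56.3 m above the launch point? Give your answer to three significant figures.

v_y0 = 72.8 sin 55.1° = 59.71 m/s.
Set y = v_y0 t − ½ g t² = 56.3: 4.900 t² − 59.71 t + 56.3 = 0.
t = [59.71 ± √(3565 − 1103)] / 9.8 = (59.71 ± 49.62) / 9.8, giving t = 1.03 s or t = 11.2 s.
So the shell is at 56.3 m at t = 1.03 s (rising) and t = 11.2 s (falling).

1.03 s and 11.2 s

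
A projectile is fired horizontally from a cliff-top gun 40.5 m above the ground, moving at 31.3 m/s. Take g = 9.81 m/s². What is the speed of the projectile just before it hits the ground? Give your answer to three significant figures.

Fall time: t = √(2 × 40.5 / 9.81) = 2.873 s.
At impact: v_x = 31.3 m/s (unchanged), v_y = g t = 9.81 × 2.873 = 28.18 m/s.
Speed = √(v_x² + v_y²) = √(979.7 + 794.1) = 42.1 m/s.

42.1 m/s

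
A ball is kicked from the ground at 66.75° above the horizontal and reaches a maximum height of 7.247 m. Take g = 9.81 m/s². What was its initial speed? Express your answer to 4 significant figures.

At maximum height v_y = 0, so (v₀ sin θ)² = 2 g H.
v₀ sin 66.75° = √(2 × 9.81 × 7.247) = 11.924 m/s.
v₀ = 11.924 / sin 66.75° = 11.924 / 0.9188 = 12.98 m/s.

12.98 m/s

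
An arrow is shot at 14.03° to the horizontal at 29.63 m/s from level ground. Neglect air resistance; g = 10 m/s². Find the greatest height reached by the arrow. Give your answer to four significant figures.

Vertical component of launch velocity: v_y = 29.63 sin 14.03° = 7.1832 m/s.
At the highest point the vertical velocity is zero, so v_y² = 2 g h_max.
h_max = (7.1832)² / (2 × 10) = 51.598 / 20.00 = 2.580 m.

2.580 m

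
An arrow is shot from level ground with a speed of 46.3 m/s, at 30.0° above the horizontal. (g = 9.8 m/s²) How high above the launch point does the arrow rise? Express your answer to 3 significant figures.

Vertical component of launch velocity: v_y = 46.3 sin 30.0° = 23.15 m/s.
At the highest point the vertical velocity is zero, so v_y² = 2 g h_max.
h_max = (23.15)² / (2 × 9.8) = 535.9 / 19.60 = 27.3 m.

27.3 m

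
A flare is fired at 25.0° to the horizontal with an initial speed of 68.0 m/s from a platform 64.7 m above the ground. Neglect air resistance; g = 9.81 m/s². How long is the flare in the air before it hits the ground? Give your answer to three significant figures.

Vertical component: v_y = 68.0 sin 25.0° = 28.74 m/s.
Taking up as positive with launch at y = 64.7 m, landing at y = 0: 0 = 64.7 + 28.74 t − ½(9.81) t².
Solving 4.905 t² − 28.74 t − 64.7 = 0 gives t = [28.74 + √(28.74² + 4·4.905·64.7)] / 9.810 = 7.60 s.

7.60 s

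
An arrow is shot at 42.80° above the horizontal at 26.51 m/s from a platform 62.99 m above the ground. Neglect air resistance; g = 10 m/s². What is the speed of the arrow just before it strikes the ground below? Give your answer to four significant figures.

44.30 m/s

v_x = 26.51 cos 42.80° = 19.451 m/s is unchanged throughout.
For the vertical component, v_y² = v_y0² + 2 g h = (18.012)² + 2×10×62.99 = 1584.2, so |v_y| = 39.802 m/s.
Impact speed = √(v_x² + v_y²) = √(378.34 + 1584.2) = 44.30 m/s.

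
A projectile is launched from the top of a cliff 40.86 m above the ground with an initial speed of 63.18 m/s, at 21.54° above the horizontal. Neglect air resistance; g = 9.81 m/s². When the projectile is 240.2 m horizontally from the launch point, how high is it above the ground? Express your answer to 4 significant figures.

53.73 m

v_x = 63.18 cos 21.54° = 58.768 m/s, v_y0 = 63.18 sin 21.54° = 23.197 m/s.
Time to reach x = 240.2 m: t = x / v_x = 240.2 / 58.768 = 4.0873 s.
y = 40.86 + v_y0 t − ½ g t² = 40.86 + 23.197×4.0873 − 4.905×4.0873² = 53.73 m.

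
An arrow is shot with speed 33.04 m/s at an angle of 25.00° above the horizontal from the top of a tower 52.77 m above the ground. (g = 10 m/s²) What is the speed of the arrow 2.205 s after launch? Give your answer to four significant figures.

31.02 m/s

v_x = 33.04 cos 25.00° = 29.944 m/s (constant).
v_y(t) = 33.04 sin 25.00° − g t = 13.963 − 10 × 2.205 = -8.0870 m/s.
Speed = √(v_x² + v_y²) = √(896.64 + 65.400) = 31.02 m/s.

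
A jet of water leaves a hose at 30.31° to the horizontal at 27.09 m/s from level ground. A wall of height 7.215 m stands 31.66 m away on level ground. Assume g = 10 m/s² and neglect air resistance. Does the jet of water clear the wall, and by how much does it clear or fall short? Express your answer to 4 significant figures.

Yes — it clears the wall by 2.130 m.

v_x = 27.09 cos 30.31° = 23.387 m/s; v_y0 = 27.09 sin 30.31° = 13.672 m/s.
Time to reach the wall: t = 31.66 / 23.387 = 1.3537 s.
Height at that point: y = 13.672×1.3537 − 5.000×1.3537² = 9.3453 m.
That is 9.3453 − 7.215 = 2.130 m above the top of the wall, so the jet of water clears it.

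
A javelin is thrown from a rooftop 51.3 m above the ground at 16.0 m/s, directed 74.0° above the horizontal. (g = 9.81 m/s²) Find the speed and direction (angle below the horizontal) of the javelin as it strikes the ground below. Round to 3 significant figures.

35.5 m/s at 82.9° below the horizontal

v_x = 16.0 cos 74.0° = 4.410 m/s (constant).
|v_y| at impact = √((15.38)² + 2×9.81×51.3) = 35.26 m/s.
Speed = √(4.410² + 35.26²) = 35.5 m/s; angle = arctan(35.26/4.410) = 82.9° below horizontal.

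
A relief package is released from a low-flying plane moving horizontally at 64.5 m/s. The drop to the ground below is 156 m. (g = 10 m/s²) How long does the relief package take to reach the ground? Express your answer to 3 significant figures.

The horizontal speed doesn't affect the fall. With v_y0 = 0, h = ½ g t².
t = √(2 × 156 / 10) = √31.20 = 5.59 s.

5.59 s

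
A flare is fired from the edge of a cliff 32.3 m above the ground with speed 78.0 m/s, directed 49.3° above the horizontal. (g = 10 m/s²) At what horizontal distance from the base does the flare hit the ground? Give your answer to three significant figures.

Components: v_x = 78.0 cos 49.3° = 50.86 m/s, v_y = 78.0 sin 49.3° = 59.13 m/s.
Vertical: 0 = 32.3 + 59.13 t − ½(10) t² ⇒ 5.000 t² − 59.13 t − 32.3 = 0.
t = [59.13 + √(3496 + 646.0)] / 10.00 = 12.35 s.
Horizontal: R = v_x · t = 50.86 × 12.35 = 628 m.

628 m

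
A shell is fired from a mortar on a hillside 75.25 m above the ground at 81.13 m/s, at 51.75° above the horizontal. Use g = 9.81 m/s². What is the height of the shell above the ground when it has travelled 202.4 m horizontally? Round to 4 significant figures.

v_x = 81.13 cos 51.75° = 50.227 m/s, v_y0 = 81.13 sin 51.75° = 63.713 m/s.
Time to reach x = 202.4 m: t = x / v_x = 202.4 / 50.227 = 4.0297 s.
y = 75.25 + v_y0 t − ½ g t² = 75.25 + 63.713×4.0297 − 4.905×4.0297² = 252.3 m.

252.3 m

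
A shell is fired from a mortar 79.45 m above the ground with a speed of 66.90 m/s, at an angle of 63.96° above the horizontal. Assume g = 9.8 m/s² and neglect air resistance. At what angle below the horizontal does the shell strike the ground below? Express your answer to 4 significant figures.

67.78°

v_x = 66.90 cos 63.96° = 29.369 m/s.
At impact |v_y| = √(v_y0² + 2 g h) = √(60.109² + 2×9.8×79.45) = 71.905 m/s.
Angle below horizontal = arctan(|v_y| / v_x) = arctan(71.905 / 29.369) = 67.78°.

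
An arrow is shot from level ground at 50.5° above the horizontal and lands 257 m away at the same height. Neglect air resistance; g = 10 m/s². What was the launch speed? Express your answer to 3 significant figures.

51.2 m/s

On level ground, R = v₀² sin(2θ) / g, so v₀ = √(R g / sin 2θ).
sin(2 × 50.5°) = 0.9816.
v₀ = √(257 × 10 / 0.9816) = √2618 = 51.2 m/s.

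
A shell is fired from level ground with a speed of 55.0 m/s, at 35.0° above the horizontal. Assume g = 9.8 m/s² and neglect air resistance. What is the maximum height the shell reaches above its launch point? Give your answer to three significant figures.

Vertical component of launch velocity: v_y = 55.0 sin 35.0° = 31.55 m/s.
At the highest point the vertical velocity is zero, so v_y² = 2 g h_max.
h_max = (31.55)² / (2 × 9.8) = 995.4 / 19.60 = 50.8 m.

50.8 m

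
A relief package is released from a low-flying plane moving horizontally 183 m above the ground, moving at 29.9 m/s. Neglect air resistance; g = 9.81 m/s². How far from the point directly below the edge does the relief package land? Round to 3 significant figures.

Initial vertical velocity is zero, so the fall time comes from h = ½ g t²: t = √(2 × 183 / 9.81) = 6.108 s.
Horizontal motion is uniform at 29.9 m/s, so x = 29.9 × 6.108 = 183 m.

183 m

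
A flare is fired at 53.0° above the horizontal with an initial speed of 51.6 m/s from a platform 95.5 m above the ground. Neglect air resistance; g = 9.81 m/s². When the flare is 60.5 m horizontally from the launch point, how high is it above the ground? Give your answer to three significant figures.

157 m

v_x = 51.6 cos 53.0° = 31.05 m/s, v_y0 = 51.6 sin 53.0° = 41.21 m/s.
Time to reach x = 60.5 m: t = x / v_x = 60.5 / 31.05 = 1.948 s.
y = 95.5 + v_y0 t − ½ g t² = 95.5 + 41.21×1.948 − 4.905×1.948² = 157 m.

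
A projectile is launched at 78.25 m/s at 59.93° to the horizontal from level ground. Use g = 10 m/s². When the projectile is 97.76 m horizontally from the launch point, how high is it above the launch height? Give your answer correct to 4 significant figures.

137.8 m

v_x = 78.25 cos 59.93° = 39.208 m/s, v_y0 = 78.25 sin 59.93° = 67.719 m/s.
Time to reach x = 97.76 m: t = x / v_x = 97.76 / 39.208 = 2.4934 s.
y = v_y0 t − ½ g t² = 67.719×2.4934 − 5.000×2.4934² = 137.8 m.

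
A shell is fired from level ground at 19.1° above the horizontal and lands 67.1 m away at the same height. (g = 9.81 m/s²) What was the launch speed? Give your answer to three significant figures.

32.6 m/s

On level ground, R = v₀² sin(2θ) / g, so v₀ = √(R g / sin 2θ).
sin(2 × 19.1°) = 0.6184.
v₀ = √(67.1 × 9.81 / 0.6184) = √1064 = 32.6 m/s.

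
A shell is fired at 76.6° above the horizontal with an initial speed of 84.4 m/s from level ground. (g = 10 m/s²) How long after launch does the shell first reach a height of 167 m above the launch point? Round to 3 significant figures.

2.38 s

v_y0 = 84.4 sin 76.6° = 82.10 m/s.
Set y = v_y0 t − ½ g t² = 167: 5.000 t² − 82.10 t + 167 = 0.
t = [82.10 ± √(6740 − 3340)] / 10 = (82.10 ± 58.31) / 10, giving t = 2.38 s or t = 14.0 s.
The shell is on the way up at the first time, so t = 2.38 s.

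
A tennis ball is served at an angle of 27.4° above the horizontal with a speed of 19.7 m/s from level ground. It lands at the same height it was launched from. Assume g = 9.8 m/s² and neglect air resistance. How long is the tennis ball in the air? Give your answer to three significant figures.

1.85 s

Vertical component: v_y = 19.7 sin 27.4° = 9.066 m/s.
For a projectile landing at launch height, time of flight is t = 2 v_y / g = 2 × 9.066 / 9.8 = 1.85 s.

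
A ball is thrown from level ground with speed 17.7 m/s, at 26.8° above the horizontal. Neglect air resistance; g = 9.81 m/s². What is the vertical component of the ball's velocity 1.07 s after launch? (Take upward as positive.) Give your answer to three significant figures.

Initial vertical component: v_y0 = 17.7 sin 26.8° = 7.981 m/s.
v_y(t) = v_y0 − g t = 7.981 − 9.81 × 1.07 = -2.52 m/s.

-2.52 m/s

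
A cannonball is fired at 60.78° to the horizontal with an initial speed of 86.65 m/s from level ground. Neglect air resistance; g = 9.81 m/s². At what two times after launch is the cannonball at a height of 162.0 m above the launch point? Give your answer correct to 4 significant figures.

v_y0 = 86.65 sin 60.78° = 75.624 m/s.
Set y = v_y0 t − ½ g t² = 162.0: 4.905 t² − 75.624 t + 162.0 = 0.
t = [75.624 ± √(5719.0 − 3178.4)] / 9.81 = (75.624 ± 50.404) / 9.81, giving t = 2.571 s or t = 12.85 s.
So the cannonball is at 162.0 m at t = 2.571 s (rising) and t = 12.85 s (falling).

2.571 s and 12.85 s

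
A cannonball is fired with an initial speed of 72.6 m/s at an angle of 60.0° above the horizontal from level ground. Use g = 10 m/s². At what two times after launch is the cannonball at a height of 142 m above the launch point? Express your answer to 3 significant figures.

2.95 s and 9.62 s

v_y0 = 72.6 sin 60.0° = 62.87 m/s.
Set y = v_y0 t − ½ g t² = 142: 5.000 t² − 62.87 t + 142 = 0.
t = [62.87 ± √(3953 − 2840)] / 10 = (62.87 ± 33.36) / 10, giving t = 2.95 s or t = 9.62 s.
So the cannonball is at 142 m at t = 2.95 s (rising) and t = 9.62 s (falling).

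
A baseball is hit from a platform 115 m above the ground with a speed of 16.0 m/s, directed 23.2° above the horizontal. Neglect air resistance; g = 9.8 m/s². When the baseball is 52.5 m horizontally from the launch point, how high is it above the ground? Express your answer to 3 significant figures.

v_x = 16.0 cos 23.2° = 14.71 m/s, v_y0 = 16.0 sin 23.2° = 6.303 m/s.
Time to reach x = 52.5 m: t = x / v_x = 52.5 / 14.71 = 3.569 s.
y = 115 + v_y0 t − ½ g t² = 115 + 6.303×3.569 − 4.900×3.569² = 75.1 m.

75.1 m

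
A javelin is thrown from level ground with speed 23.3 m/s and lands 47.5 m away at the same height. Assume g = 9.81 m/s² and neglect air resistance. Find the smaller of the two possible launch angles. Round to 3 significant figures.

Level-ground range: R = v₀² sin(2θ)/g ⇒ sin 2θ = R g / v₀² = 47.5×9.81/23.3² = 0.8583.
2θ = arcsin(0.8583) = 59.13° or 180° − 59.13° = 120.87°.
So θ = 29.6° or θ = 60.4°.

29.6°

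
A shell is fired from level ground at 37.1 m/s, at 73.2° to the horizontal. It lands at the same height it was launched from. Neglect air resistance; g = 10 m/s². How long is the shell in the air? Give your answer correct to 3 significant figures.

7.10 s

Vertical component: v_y = 37.1 sin 73.2° = 35.52 m/s.
For a projectile landing at launch height, time of flight is t = 2 v_y / g = 2 × 35.52 / 10 = 7.10 s.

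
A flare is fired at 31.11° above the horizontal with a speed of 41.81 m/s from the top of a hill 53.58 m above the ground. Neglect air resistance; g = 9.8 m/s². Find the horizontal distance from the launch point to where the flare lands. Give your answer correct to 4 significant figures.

221.2 m

Components: v_x = 41.81 cos 31.11° = 35.797 m/s, v_y = 41.81 sin 31.11° = 21.603 m/s.
Vertical: 0 = 53.58 + 21.603 t − ½(9.8) t² ⇒ 4.900 t² − 21.603 t − 53.58 = 0.
t = [21.603 + √(466.69 + 1050.2)] / 9.800 = 6.1786 s.
Horizontal: R = v_x · t = 35.797 × 6.1786 = 221.2 m.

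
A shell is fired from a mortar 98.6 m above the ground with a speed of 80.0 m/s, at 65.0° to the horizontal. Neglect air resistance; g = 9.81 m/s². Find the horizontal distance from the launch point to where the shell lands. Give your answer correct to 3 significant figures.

Components: v_x = 80.0 cos 65.0° = 33.81 m/s, v_y = 80.0 sin 65.0° = 72.50 m/s.
Vertical: 0 = 98.6 + 72.50 t − ½(9.81) t² ⇒ 4.905 t² − 72.50 t − 98.6 = 0.
t = [72.50 + √(5256 + 1935)] / 9.810 = 16.03 s.
Horizontal: R = v_x · t = 33.81 × 16.03 = 542 m.

542 m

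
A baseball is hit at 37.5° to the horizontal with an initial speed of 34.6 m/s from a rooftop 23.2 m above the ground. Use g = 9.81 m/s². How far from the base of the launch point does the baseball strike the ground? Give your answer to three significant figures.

Components: v_x = 34.6 cos 37.5° = 27.45 m/s, v_y = 34.6 sin 37.5° = 21.06 m/s.
Vertical: 0 = 23.2 + 21.06 t − ½(9.81) t² ⇒ 4.905 t² − 21.06 t − 23.2 = 0.
t = [21.06 + √(443.5 + 455.2)] / 9.810 = 5.203 s.
Horizontal: R = v_x · t = 27.45 × 5.203 = 143 m.

143 m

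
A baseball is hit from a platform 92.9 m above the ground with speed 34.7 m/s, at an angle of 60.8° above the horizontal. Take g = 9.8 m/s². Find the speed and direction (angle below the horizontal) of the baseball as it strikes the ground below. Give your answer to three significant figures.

55.0 m/s at 72.1° below the horizontal

v_x = 34.7 cos 60.8° = 16.93 m/s (constant).
|v_y| at impact = √((30.29)² + 2×9.8×92.9) = 52.33 m/s.
Speed = √(16.93² + 52.33²) = 55.0 m/s; angle = arctan(52.33/16.93) = 72.1° below horizontal.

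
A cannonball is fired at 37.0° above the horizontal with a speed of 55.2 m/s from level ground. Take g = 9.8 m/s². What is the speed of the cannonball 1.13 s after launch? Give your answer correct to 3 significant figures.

49.3 m/s

v_x = 55.2 cos 37.0° = 44.08 m/s (constant).
v_y(t) = 55.2 sin 37.0° − g t = 33.22 − 9.8 × 1.13 = 22.15 m/s.
Speed = √(v_x² + v_y²) = √(1943 + 490.6) = 49.3 m/s.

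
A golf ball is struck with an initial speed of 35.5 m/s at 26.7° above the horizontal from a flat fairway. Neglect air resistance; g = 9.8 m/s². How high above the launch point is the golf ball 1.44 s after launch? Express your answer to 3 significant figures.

v_y0 = 35.5 sin 26.7° = 15.95 m/s.
y(t) = v_y0 t − ½ g t² = 15.95×1.44 − 4.900×1.44² = 12.8 m.

12.8 m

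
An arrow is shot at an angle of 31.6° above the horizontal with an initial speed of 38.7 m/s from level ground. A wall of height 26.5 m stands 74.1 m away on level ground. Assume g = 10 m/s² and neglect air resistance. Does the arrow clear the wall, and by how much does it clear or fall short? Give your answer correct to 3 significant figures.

No — it falls 6.18 m short of clearing the wall.

v_x = 38.7 cos 31.6° = 32.96 m/s; v_y0 = 38.7 sin 31.6° = 20.28 m/s.
Time to reach the wall: t = 74.1 / 32.96 = 2.248 s.
Height at that point: y = 20.28×2.248 − 5.000×2.248² = 20.32 m.
That is 26.5 − 20.32 = 6.18 m below the top of the wall, so the arrow does not clear it.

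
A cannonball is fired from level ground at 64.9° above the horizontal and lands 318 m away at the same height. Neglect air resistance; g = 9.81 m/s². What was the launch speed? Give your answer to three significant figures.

On level ground, R = v₀² sin(2θ) / g, so v₀ = √(R g / sin 2θ).
sin(2 × 64.9°) = 0.7683.
v₀ = √(318 × 9.81 / 0.7683) = √4060 = 63.7 m/s.

63.7 m/s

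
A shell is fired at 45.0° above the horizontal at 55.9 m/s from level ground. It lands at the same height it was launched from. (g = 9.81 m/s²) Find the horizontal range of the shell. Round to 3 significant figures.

For level ground, R = v₀² sin(2θ) / g.
sin(2 × 45.0°) = sin 90.00° = 1.000.
R = (55.9)² × 1.000 / 9.81 = 319 m.

319 m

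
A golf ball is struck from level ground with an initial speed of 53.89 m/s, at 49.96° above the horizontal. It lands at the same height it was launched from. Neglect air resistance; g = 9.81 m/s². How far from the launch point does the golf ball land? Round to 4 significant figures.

For level ground, R = v₀² sin(2θ) / g.
sin(2 × 49.96°) = sin 99.920° = 0.9850.
R = (53.89)² × 0.9850 / 9.81 = 291.6 m.

291.6 m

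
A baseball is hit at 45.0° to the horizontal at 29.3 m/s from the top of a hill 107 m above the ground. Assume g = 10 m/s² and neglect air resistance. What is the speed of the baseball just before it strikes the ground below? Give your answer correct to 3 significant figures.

54.8 m/s

v_x = 29.3 cos 45.0° = 20.72 m/s is unchanged throughout.
For the vertical component, v_y² = v_y0² + 2 g h = (20.72)² + 2×10×107 = 2569, so |v_y| = 50.69 m/s.
Impact speed = √(v_x² + v_y²) = √(429.3 + 2569) = 54.8 m/s.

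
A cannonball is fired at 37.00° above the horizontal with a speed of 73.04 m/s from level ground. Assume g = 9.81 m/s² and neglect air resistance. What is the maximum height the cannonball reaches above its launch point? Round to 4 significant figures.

98.48 m

Vertical component of launch velocity: v_y = 73.04 sin 37.00° = 43.957 m/s.
At the highest point the vertical velocity is zero, so v_y² = 2 g h_max.
h_max = (43.957)² / (2 × 9.81) = 1932.2 / 19.62 = 98.48 m.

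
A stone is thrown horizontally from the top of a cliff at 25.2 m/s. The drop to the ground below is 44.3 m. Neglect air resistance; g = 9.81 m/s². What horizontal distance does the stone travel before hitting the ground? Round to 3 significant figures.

75.7 m

Initial vertical velocity is zero, so the fall time comes from h = ½ g t²: t = √(2 × 44.3 / 9.81) = 3.005 s.
Horizontal motion is uniform at 25.2 m/s, so x = 25.2 × 3.005 = 75.7 m.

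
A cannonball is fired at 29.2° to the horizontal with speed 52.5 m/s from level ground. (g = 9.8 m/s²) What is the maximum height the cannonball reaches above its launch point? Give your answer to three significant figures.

Vertical component of launch velocity: v_y = 52.5 sin 29.2° = 25.61 m/s.
At the highest point the vertical velocity is zero, so v_y² = 2 g h_max.
h_max = (25.61)² / (2 × 9.8) = 655.9 / 19.60 = 33.5 m.

33.5 m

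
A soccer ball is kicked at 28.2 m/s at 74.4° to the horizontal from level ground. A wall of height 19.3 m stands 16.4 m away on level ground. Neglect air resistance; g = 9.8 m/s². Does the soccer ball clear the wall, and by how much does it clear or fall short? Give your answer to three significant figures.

v_x = 28.2 cos 74.4° = 7.584 m/s; v_y0 = 28.2 sin 74.4° = 27.16 m/s.
Time to reach the wall: t = 16.4 / 7.584 = 2.162 s.
Height at that point: y = 27.16×2.162 − 4.900×2.162² = 35.82 m.
That is 35.82 − 19.3 = 16.5 m above the top of the wall, so the soccer ball clears it.

Yes — it clears the wall by 16.5 m.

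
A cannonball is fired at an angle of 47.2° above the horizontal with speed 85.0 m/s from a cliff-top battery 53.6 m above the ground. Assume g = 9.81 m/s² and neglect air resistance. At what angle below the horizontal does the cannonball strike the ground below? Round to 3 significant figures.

v_x = 85.0 cos 47.2° = 57.75 m/s.
At impact |v_y| = √(v_y0² + 2 g h) = √(62.37² + 2×9.81×53.6) = 70.30 m/s.
Angle below horizontal = arctan(|v_y| / v_x) = arctan(70.30 / 57.75) = 50.6°.

50.6°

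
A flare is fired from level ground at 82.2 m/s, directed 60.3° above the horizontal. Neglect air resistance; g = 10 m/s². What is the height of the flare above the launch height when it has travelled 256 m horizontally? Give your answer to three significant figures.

251 m

v_x = 82.2 cos 60.3° = 40.73 m/s, v_y0 = 82.2 sin 60.3° = 71.40 m/s.
Time to reach x = 256 m: t = x / v_x = 256 / 40.73 = 6.285 s.
y = v_y0 t − ½ g t² = 71.40×6.285 − 5.000×6.285² = 251 m.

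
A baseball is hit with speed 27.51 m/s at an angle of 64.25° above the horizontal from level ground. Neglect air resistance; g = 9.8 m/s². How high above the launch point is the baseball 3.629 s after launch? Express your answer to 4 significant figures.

v_y0 = 27.51 sin 64.25° = 24.778 m/s.
y(t) = v_y0 t − ½ g t² = 24.778×3.629 − 4.900×3.629² = 25.39 m.

25.39 m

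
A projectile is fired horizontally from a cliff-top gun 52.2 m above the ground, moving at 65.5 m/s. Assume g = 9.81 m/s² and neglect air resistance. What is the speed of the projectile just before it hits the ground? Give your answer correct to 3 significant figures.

72.9 m/s

Fall time: t = √(2 × 52.2 / 9.81) = 3.262 s.
At impact: v_x = 65.5 m/s (unchanged), v_y = g t = 9.81 × 3.262 = 32.00 m/s.
Speed = √(v_x² + v_y²) = √(4290 + 1024) = 72.9 m/s.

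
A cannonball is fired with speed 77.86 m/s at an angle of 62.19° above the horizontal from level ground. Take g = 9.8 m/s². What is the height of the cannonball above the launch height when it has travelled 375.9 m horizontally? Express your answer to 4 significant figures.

187.9 m

v_x = 77.86 cos 62.19° = 36.325 m/s, v_y0 = 77.86 sin 62.19° = 68.867 m/s.
Time to reach x = 375.9 m: t = x / v_x = 375.9 / 36.325 = 10.348 s.
y = v_y0 t − ½ g t² = 68.867×10.348 − 4.900×10.348² = 187.9 m.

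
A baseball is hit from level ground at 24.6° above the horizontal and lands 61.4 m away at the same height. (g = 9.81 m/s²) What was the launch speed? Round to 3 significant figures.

On level ground, R = v₀² sin(2θ) / g, so v₀ = √(R g / sin 2θ).
sin(2 × 24.6°) = 0.7570.
v₀ = √(61.4 × 9.81 / 0.7570) = √795.7 = 28.2 m/s.

28.2 m/s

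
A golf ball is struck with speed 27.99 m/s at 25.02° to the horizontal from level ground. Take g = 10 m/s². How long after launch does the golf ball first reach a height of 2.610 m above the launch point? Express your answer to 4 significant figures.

v_y0 = 27.99 sin 25.02° = 11.838 m/s.
Set y = v_y0 t − ½ g t² = 2.610: 5.000 t² − 11.838 t + 2.610 = 0.
t = [11.838 ± √(140.14 − 52.200)] / 10 = (11.838 ± 9.3776) / 10, giving t = 0.2460 s or t = 2.122 s.
The golf ball is on the way up at the first time, so t = 0.2460 s.

0.2460 s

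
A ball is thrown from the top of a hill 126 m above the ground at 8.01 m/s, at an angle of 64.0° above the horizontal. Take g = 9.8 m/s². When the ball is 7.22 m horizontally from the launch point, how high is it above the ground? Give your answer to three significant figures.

120 m

v_x = 8.01 cos 64.0° = 3.511 m/s, v_y0 = 8.01 sin 64.0° = 7.199 m/s.
Time to reach x = 7.22 m: t = x / v_x = 7.22 / 3.511 = 2.056 s.
y = 126 + v_y0 t − ½ g t² = 126 + 7.199×2.056 − 4.900×2.056² = 120 m.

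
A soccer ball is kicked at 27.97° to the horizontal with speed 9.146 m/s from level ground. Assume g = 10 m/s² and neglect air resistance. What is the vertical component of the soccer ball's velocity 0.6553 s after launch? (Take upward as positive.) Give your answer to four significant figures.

Initial vertical component: v_y0 = 9.146 sin 27.97° = 4.2896 m/s.
v_y(t) = v_y0 − g t = 4.2896 − 10 × 0.6553 = -2.263 m/s.

-2.263 m/s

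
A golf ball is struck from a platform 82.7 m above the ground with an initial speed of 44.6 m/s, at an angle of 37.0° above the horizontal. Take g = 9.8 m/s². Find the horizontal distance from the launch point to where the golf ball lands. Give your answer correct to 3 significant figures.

Components: v_x = 44.6 cos 37.0° = 35.62 m/s, v_y = 44.6 sin 37.0° = 26.84 m/s.
Vertical: 0 = 82.7 + 26.84 t − ½(9.8) t² ⇒ 4.900 t² − 26.84 t − 82.7 = 0.
t = [26.84 + √(720.4 + 1621)] / 9.800 = 7.676 s.
Horizontal: R = v_x · t = 35.62 × 7.676 = 273 m.

273 m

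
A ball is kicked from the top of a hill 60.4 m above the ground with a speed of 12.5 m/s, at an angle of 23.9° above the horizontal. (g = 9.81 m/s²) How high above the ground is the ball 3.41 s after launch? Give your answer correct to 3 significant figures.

v_y0 = 12.5 sin 23.9° = 5.064 m/s.
y(t) = 60.4 + v_y0 t − ½ g t² = 60.4 + 5.064×3.41 − ½×9.81×3.41² = 20.6 m.

20.6 m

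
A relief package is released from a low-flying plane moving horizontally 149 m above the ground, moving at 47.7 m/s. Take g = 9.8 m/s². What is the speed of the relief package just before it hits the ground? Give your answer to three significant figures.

Fall time: t = √(2 × 149 / 9.8) = 5.514 s.
At impact: v_x = 47.7 m/s (unchanged), v_y = g t = 9.8 × 5.514 = 54.04 m/s.
Speed = √(v_x² + v_y²) = √(2275 + 2920) = 72.1 m/s.

72.1 m/s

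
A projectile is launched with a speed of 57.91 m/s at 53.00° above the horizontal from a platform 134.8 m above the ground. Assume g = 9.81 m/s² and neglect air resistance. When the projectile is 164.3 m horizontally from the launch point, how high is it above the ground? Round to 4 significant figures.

v_x = 57.91 cos 53.00° = 34.851 m/s, v_y0 = 57.91 sin 53.00° = 46.249 m/s.
Time to reach x = 164.3 m: t = x / v_x = 164.3 / 34.851 = 4.7144 s.
y = 134.8 + v_y0 t − ½ g t² = 134.8 + 46.249×4.7144 − 4.905×4.7144² = 243.8 m.

243.8 m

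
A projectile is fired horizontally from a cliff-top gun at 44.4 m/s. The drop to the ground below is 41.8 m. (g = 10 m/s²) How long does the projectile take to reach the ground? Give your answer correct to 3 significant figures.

2.89 s

The horizontal speed doesn't affect the fall. With v_y0 = 0, h = ½ g t².
t = √(2 × 41.8 / 10) = √8.360 = 2.89 s.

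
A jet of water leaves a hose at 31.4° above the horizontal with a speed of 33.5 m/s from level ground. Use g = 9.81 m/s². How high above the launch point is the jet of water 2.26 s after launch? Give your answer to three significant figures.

14.4 m

v_y0 = 33.5 sin 31.4° = 17.45 m/s.
y(t) = v_y0 t − ½ g t² = 17.45×2.26 − 4.905×2.26² = 14.4 m.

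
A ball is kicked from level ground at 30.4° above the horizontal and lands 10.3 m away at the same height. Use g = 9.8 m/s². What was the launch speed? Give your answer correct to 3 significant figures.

On level ground, R = v₀² sin(2θ) / g, so v₀ = √(R g / sin 2θ).
sin(2 × 30.4°) = 0.8729.
v₀ = √(10.3 × 9.8 / 0.8729) = √115.6 = 10.8 m/s.

10.8 m/s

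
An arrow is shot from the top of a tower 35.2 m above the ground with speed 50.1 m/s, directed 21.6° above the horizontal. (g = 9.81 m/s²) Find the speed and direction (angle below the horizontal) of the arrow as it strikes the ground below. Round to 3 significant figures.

v_x = 50.1 cos 21.6° = 46.58 m/s (constant).
|v_y| at impact = √((18.44)² + 2×9.81×35.2) = 32.10 m/s.
Speed = √(46.58² + 32.10²) = 56.6 m/s; angle = arctan(32.10/46.58) = 34.6° below horizontal.

56.6 m/s at 34.6° below the horizontal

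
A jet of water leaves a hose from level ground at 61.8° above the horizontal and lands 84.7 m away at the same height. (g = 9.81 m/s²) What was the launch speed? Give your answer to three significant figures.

On level ground, R = v₀² sin(2θ) / g, so v₀ = √(R g / sin 2θ).
sin(2 × 61.8°) = 0.8329.
v₀ = √(84.7 × 9.81 / 0.8329) = √997.6 = 31.6 m/s.

31.6 m/s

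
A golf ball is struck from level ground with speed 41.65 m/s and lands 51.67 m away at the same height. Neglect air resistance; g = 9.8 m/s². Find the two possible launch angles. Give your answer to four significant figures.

Level-ground range: R = v₀² sin(2θ)/g ⇒ sin 2θ = R g / v₀² = 51.67×9.8/41.65² = 0.2919.
2θ = arcsin(0.2919) = 16.972° or 180° − 16.972° = 163.028°.
So θ = 8.486° or θ = 81.51°.

8.486° and 81.51°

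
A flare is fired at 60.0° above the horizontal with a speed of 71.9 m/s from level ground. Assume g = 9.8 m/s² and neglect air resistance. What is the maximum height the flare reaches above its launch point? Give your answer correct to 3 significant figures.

198 m

Vertical component of launch velocity: v_y = 71.9 sin 60.0° = 62.27 m/s.
At the highest point the vertical velocity is zero, so v_y² = 2 g h_max.
h_max = (62.27)² / (2 × 9.8) = 3878 / 19.60 = 198 m.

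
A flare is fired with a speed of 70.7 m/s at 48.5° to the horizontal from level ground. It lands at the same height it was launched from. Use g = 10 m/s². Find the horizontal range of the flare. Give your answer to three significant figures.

496 m

Components: v_x = 70.7 cos 48.5° = 46.85 m/s, v_y = 70.7 sin 48.5° = 52.95 m/s.
Time of flight (same landing height): t = 2 v_y / g = 2 × 52.95 / 10 = 10.59 s.
Range: R = v_x · t = 46.85 × 10.59 = 496 m.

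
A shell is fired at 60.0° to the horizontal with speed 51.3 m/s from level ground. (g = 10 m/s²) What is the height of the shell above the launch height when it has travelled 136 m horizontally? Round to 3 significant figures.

v_x = 51.3 cos 60.0° = 25.65 m/s, v_y0 = 51.3 sin 60.0° = 44.43 m/s.
Time to reach x = 136 m: t = x / v_x = 136 / 25.65 = 5.302 s.
y = v_y0 t − ½ g t² = 44.43×5.302 − 5.000×5.302² = 95.0 m.

95.0 m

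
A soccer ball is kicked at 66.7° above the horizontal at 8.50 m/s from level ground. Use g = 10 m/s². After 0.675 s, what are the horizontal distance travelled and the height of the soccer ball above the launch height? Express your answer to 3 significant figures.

v_x = 8.50 cos 66.7° = 3.362 m/s; v_y0 = 8.50 sin 66.7° = 7.807 m/s.
x = v_x t = 3.362 × 0.675 = 2.27 m.
y = v_y0 t − ½ g t² = 7.807×0.675 − 5.000×0.675² = 2.99 m.

x = 2.27 m, y = 2.99 m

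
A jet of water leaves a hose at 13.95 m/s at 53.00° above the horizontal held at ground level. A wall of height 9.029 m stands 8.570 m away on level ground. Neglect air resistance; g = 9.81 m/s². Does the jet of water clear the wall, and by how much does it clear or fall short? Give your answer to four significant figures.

No — it falls 2.767 m short of clearing the wall.

v_x = 13.95 cos 53.00° = 8.3953 m/s; v_y0 = 13.95 sin 53.00° = 11.141 m/s.
Time to reach the wall: t = 8.570 / 8.3953 = 1.0208 s.
Height at that point: y = 11.141×1.0208 − 4.905×1.0208² = 6.2616 m.
That is 9.029 − 6.2616 = 2.767 m below the top of the wall, so the jet of water does not clear it.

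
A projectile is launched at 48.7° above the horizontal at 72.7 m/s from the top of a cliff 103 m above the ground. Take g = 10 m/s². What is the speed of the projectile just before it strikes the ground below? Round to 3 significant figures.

v_x = 72.7 cos 48.7° = 47.98 m/s is unchanged throughout.
For the vertical component, v_y² = v_y0² + 2 g h = (54.62)² + 2×10×103 = 5043, so |v_y| = 71.01 m/s.
Impact speed = √(v_x² + v_y²) = √(2302 + 5043) = 85.7 m/s.

85.7 m/s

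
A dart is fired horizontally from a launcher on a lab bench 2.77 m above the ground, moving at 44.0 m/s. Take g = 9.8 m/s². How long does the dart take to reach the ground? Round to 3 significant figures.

0.752 s

The horizontal speed doesn't affect the fall. With v_y0 = 0, h = ½ g t².
t = √(2 × 2.77 / 9.8) = √0.5653 = 0.752 s.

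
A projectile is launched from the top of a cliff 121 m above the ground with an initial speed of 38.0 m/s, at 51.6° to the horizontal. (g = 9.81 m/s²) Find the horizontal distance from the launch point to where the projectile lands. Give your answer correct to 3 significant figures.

Components: v_x = 38.0 cos 51.6° = 23.60 m/s, v_y = 38.0 sin 51.6° = 29.78 m/s.
Vertical: 0 = 121 + 29.78 t − ½(9.81) t² ⇒ 4.905 t² − 29.78 t − 121 = 0.
t = [29.78 + √(886.8 + 2374)] / 9.810 = 8.857 s.
Horizontal: R = v_x · t = 23.60 × 8.857 = 209 m.

209 m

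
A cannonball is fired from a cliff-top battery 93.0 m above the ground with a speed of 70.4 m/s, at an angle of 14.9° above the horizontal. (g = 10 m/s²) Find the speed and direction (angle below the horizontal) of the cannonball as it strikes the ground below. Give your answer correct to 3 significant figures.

v_x = 70.4 cos 14.9° = 68.03 m/s (constant).
|v_y| at impact = √((18.10)² + 2×10×93.0) = 46.77 m/s.
Speed = √(68.03² + 46.77²) = 82.6 m/s; angle = arctan(46.77/68.03) = 34.5° below horizontal.

82.6 m/s at 34.5° below the horizontal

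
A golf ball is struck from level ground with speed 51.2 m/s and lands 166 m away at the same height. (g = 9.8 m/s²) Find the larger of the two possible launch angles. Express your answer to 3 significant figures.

Level-ground range: R = v₀² sin(2θ)/g ⇒ sin 2θ = R g / v₀² = 166×9.8/51.2² = 0.6206.
2θ = arcsin(0.6206) = 38.36° or 180° − 38.36° = 141.64°.
So θ = 19.2° or θ = 70.8°.

70.8°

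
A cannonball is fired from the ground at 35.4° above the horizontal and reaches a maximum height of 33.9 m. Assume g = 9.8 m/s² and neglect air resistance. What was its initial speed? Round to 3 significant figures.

44.5 m/s

At maximum height v_y = 0, so (v₀ sin θ)² = 2 g H.
v₀ sin 35.4° = √(2 × 9.8 × 33.9) = 25.78 m/s.
v₀ = 25.78 / sin 35.4° = 25.78 / 0.5793 = 44.5 m/s.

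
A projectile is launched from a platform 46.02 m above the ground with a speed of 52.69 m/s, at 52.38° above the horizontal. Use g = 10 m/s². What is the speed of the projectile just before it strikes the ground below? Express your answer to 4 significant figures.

v_x = 52.69 cos 52.38° = 32.163 m/s is unchanged throughout.
For the vertical component, v_y² = v_y0² + 2 g h = (41.735)² + 2×10×46.02 = 2662.2, so |v_y| = 51.597 m/s.
Impact speed = √(v_x² + v_y²) = √(1034.5 + 2662.2) = 60.80 m/s.

60.80 m/s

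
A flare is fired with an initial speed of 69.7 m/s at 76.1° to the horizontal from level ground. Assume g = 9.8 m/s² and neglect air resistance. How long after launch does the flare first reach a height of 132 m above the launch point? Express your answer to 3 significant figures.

2.35 s

v_y0 = 69.7 sin 76.1° = 67.66 m/s.
Set y = v_y0 t − ½ g t² = 132: 4.900 t² − 67.66 t + 132 = 0.
t = [67.66 ± √(4578 − 2587)] / 9.8 = (67.66 ± 44.62) / 9.8, giving t = 2.35 s or t = 11.5 s.
The flare is on the way up at the first time, so t = 2.35 s.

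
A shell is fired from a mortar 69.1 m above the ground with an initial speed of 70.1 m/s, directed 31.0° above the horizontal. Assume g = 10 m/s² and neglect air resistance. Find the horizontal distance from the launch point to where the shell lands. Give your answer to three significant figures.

Components: v_x = 70.1 cos 31.0° = 60.09 m/s, v_y = 70.1 sin 31.0° = 36.10 m/s.
Vertical: 0 = 69.1 + 36.10 t − ½(10) t² ⇒ 5.000 t² − 36.10 t − 69.1 = 0.
t = [36.10 + √(1303 + 1382)] / 10.00 = 8.792 s.
Horizontal: R = v_x · t = 60.09 × 8.792 = 528 m.

528 m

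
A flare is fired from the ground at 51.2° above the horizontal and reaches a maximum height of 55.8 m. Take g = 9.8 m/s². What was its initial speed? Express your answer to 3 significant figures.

At maximum height v_y = 0, so (v₀ sin θ)² = 2 g H.
v₀ sin 51.2° = √(2 × 9.8 × 55.8) = 33.07 m/s.
v₀ = 33.07 / sin 51.2° = 33.07 / 0.7793 = 42.4 m/s.

42.4 m/s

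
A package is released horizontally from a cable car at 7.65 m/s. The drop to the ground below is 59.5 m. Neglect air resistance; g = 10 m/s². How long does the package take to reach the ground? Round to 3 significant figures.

3.45 s

The horizontal speed doesn't affect the fall. With v_y0 = 0, h = ½ g t².
t = √(2 × 59.5 / 10) = √11.90 = 3.45 s.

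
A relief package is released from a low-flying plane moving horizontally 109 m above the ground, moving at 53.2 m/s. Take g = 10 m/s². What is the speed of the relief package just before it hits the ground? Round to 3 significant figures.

70.8 m/s

Fall time: t = √(2 × 109 / 10) = 4.669 s.
At impact: v_x = 53.2 m/s (unchanged), v_y = g t = 10 × 4.669 = 46.69 m/s.
Speed = √(v_x² + v_y²) = √(2830 + 2180) = 70.8 m/s.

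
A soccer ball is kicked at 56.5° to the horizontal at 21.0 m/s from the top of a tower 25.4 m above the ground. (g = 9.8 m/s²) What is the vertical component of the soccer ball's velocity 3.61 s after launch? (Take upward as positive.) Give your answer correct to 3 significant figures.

-17.9 m/s

Initial vertical component: v_y0 = 21.0 sin 56.5° = 17.51 m/s.
v_y(t) = v_y0 − g t = 17.51 − 9.8 × 3.61 = -17.9 m/s.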